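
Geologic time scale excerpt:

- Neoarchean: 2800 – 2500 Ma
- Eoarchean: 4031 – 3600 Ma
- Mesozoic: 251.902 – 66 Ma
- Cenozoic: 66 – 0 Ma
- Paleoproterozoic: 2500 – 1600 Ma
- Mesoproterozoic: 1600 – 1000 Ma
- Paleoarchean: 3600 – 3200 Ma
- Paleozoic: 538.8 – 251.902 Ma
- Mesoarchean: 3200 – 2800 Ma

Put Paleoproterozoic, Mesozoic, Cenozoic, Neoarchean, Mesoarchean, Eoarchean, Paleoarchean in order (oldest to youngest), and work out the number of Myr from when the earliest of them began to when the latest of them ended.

Eoarchean → Paleoarchean → Mesoarchean → Neoarchean → Paleoproterozoic → Mesozoic → Cenozoic; total span 4031 Myr

Start ages (Ma): Eoarchean 4031, Paleoarchean 3600, Mesoarchean 3200, Neoarchean 2800, Paleoproterozoic 2500, Mesozoic 251.902, Cenozoic 66.
Ordered oldest to youngest: Eoarchean, Paleoarchean, Mesoarchean, Neoarchean, Paleoproterozoic, Mesozoic, Cenozoic.
Span = 4031 − 0 = 4031 Myr.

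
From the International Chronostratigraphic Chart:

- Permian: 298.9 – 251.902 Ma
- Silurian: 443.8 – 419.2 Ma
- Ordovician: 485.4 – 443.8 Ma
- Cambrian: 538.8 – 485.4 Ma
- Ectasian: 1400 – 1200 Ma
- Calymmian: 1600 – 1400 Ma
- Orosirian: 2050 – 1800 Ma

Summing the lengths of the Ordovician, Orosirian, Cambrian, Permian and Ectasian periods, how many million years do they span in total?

Duration is start − end for each: (485.4 − 443.8) + (2050 − 1800) + (538.8 − 485.4) + (298.9 − 251.902) + (1400 − 1200).
That is 41.6 + 250 + 53.4 + 46.998 + 200, which totals 591.998 million years.

591.998 million years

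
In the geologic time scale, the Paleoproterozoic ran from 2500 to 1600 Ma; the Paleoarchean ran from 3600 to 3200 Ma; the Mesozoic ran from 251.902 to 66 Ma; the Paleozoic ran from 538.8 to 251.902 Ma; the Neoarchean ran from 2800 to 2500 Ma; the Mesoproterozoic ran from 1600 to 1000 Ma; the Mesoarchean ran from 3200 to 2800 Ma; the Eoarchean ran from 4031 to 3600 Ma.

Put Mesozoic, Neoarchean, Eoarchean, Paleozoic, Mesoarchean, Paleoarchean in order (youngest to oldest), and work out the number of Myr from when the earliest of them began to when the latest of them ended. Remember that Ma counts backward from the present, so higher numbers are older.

From the excerpt: Mesozoic 251.902–66; Neoarchean 2800–2500; Eoarchean 4031–3600; Paleozoic 538.8–251.902; Mesoarchean 3200–2800; Paleoarchean 3600–3200 (Ma).
Larger Ma is earlier, so the oldest is Eoarchean and the youngest is Mesozoic; youngest to oldest: Mesozoic, Paleozoic, Neoarchean, Mesoarchean, Paleoarchean, Eoarchean.
Oldest start 4031 minus youngest end 66 gives 3965 Myr overall.

Mesozoic, Paleozoic, Neoarchean, Mesoarchean, Paleoarchean, Eoarchean; total span 3965 Myr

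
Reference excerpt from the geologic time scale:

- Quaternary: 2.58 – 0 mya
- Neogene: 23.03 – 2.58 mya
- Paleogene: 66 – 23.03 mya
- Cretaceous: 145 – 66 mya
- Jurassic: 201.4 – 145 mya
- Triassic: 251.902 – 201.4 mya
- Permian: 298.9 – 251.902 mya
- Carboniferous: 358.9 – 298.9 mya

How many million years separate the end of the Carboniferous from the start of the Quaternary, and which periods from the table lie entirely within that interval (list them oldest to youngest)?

The Carboniferous closes at 298.9 Ma and the Quaternary opens at 2.58 Ma, so the interval is 298.9 − 2.58 = 296.32 Myr.
A period fits inside if it starts at or after 298.9 Ma and ends at or before 2.58 Ma; oldest first that gives Permian, Triassic, Jurassic, Cretaceous, Paleogene, Neogene.

296.32 million years; Permian, Triassic, Jurassic, Cretaceous, Paleogene, Neogene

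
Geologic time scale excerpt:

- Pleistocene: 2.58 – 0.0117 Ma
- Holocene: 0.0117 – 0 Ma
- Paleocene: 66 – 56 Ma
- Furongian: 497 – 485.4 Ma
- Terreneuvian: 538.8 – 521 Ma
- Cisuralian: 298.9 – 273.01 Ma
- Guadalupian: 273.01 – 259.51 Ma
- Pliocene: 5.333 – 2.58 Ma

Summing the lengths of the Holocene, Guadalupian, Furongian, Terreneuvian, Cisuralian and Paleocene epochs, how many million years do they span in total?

78.8017 million years

Duration is start − end for each: (0.0117 − 0) + (273.01 − 259.51) + (497 − 485.4) + (538.8 − 521) + (298.9 − 273.01) + (66 − 56).
That is 0.0117 + 13.5 + 11.6 + 17.8 + 25.89 + 10, which totals 78.8017 million years.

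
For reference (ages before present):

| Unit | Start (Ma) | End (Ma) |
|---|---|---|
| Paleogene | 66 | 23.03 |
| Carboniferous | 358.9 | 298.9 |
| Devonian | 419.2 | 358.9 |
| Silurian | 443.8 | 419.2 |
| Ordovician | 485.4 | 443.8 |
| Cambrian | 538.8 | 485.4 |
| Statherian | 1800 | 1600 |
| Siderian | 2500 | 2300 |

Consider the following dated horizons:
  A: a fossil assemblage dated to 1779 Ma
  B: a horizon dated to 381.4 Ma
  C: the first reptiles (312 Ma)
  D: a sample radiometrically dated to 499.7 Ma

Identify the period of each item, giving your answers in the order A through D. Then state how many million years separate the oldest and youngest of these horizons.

A: 1779 Ma lies in 1800–1600 Ma, so Statherian.
B: 381.4 Ma lies in 419.2–358.9 Ma, so Devonian.
C: 312 Ma lies in 358.9–298.9 Ma, so Carboniferous.
D: 499.7 Ma lies in 538.8–485.4 Ma, so Cambrian.
Oldest = 1779 Ma, youngest = 312 Ma → span 1467 Myr.

A — Statherian; B — Devonian; C — Carboniferous; D — Cambrian; span 1467 million years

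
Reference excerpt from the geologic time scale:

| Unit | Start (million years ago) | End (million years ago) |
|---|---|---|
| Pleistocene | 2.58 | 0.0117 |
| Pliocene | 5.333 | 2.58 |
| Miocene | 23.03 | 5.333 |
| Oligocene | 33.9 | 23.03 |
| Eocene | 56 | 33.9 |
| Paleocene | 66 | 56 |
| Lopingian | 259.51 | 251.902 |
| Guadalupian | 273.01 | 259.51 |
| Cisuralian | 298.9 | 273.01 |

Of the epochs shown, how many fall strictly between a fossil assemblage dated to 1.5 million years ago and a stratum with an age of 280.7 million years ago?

The older date is 280.7 Ma and the younger is 1.5 Ma.
Epochs with start < 280.7 and end > 1.5 Ma: Guadalupian (273.01–259.51), Lopingian (259.51–251.902), Paleocene (66–56), Eocene (56–33.9), Oligocene (33.9–23.03), Miocene (23.03–5.333), Pliocene (5.333–2.58).
That is 7 complete epochs.

7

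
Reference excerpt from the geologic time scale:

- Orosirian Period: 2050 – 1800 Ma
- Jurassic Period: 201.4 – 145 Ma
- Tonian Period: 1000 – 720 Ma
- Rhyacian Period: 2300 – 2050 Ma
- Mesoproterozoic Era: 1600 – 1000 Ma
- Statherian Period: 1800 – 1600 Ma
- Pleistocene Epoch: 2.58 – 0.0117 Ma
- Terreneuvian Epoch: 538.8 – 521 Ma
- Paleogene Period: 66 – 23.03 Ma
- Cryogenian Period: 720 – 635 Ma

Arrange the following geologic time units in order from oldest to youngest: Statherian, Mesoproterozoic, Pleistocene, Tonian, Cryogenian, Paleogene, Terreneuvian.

Statherian → Mesoproterozoic → Tonian → Cryogenian → Terreneuvian → Paleogene → Pleistocene

The oldest of these is Statherian (starts 1800 Ma) and the youngest is Pleistocene (ends 0.0117 Ma).
In between, by decreasing start age: Mesoproterozoic (1600), Tonian (1000), Cryogenian (720), Terreneuvian (538.8), Paleogene (66).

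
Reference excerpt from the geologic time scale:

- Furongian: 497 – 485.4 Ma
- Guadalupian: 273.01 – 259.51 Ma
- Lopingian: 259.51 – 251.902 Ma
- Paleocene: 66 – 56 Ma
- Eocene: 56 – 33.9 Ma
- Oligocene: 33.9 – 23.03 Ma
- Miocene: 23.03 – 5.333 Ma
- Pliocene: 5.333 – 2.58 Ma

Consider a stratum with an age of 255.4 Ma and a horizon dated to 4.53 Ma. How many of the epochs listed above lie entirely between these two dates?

4

255.4 Ma sits inside the Lopingian (259.51–251.902) and 4.53 Ma inside the Pliocene (5.333–2.58); neither of those is wholly between the two dates.
The listed epochs lying completely between them are Paleocene, Eocene, Oligocene, Miocene — 4 in all.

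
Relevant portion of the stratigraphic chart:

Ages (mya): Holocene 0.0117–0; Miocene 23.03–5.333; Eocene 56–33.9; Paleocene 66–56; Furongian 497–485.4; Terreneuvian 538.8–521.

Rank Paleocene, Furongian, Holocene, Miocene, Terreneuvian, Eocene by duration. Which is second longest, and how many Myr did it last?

Terreneuvian, 17.8 million years

Durations: Paleocene 10; Furongian 11.6; Holocene 0.0117; Miocene 17.697; Terreneuvian 17.8; Eocene 22.1 Myr.
Sorted longest-first: Eocene (22.1), Terreneuvian (17.8), Miocene (17.697), Furongian (11.6), Paleocene (10), Holocene (0.0117).
The second longest is Terreneuvian at 17.8 Myr.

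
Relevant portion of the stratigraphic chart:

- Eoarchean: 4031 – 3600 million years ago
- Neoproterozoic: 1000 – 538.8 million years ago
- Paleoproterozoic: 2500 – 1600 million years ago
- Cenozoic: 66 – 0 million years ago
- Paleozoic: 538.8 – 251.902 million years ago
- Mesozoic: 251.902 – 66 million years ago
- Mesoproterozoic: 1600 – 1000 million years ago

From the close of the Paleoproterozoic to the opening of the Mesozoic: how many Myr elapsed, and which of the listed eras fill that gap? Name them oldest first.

1348.098 million years; Mesoproterozoic, Neoproterozoic, Paleozoic

The Paleoproterozoic closes at 1600 Ma and the Mesozoic opens at 251.902 Ma, so the interval is 1600 − 251.902 = 1348.098 Myr.
An era fits inside if it starts at or after 1600 Ma and ends at or before 251.902 Ma; oldest first that gives Mesoproterozoic, Neoproterozoic, Paleozoic.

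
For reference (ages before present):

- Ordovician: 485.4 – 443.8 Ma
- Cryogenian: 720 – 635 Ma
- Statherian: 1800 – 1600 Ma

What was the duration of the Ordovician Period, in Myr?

485.4 − 443.8 = 41.6 million years.

41.6 million years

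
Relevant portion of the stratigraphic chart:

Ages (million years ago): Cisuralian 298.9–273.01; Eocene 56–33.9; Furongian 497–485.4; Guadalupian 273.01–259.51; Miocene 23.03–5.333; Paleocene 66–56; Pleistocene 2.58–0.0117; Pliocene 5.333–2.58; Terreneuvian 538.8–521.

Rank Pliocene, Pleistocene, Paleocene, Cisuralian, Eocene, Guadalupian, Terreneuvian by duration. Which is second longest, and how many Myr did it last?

Durations: Pliocene 2.753; Pleistocene 2.5683; Paleocene 10; Cisuralian 25.89; Eocene 22.1; Guadalupian 13.5; Terreneuvian 17.8 Myr.
Sorted longest-first: Cisuralian (25.89), Eocene (22.1), Terreneuvian (17.8), Guadalupian (13.5), Paleocene (10), Pliocene (2.753), Pleistocene (2.5683).
The second longest is Eocene at 22.1 Myr.

Eocene, 22.1 million years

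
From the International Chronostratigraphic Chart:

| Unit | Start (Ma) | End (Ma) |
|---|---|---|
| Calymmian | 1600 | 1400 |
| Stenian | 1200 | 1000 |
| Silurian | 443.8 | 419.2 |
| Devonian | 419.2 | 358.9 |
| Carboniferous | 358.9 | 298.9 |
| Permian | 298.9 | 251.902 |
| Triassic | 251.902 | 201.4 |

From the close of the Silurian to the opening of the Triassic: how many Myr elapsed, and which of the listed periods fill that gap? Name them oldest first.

167.298 million years; Devonian, Carboniferous, Permian

The Silurian closes at 419.2 Ma and the Triassic opens at 251.902 Ma, so the interval is 419.2 − 251.902 = 167.298 Myr.
A period fits inside if it starts at or after 419.2 Ma and ends at or before 251.902 Ma; oldest first that gives Devonian, Carboniferous, Permian.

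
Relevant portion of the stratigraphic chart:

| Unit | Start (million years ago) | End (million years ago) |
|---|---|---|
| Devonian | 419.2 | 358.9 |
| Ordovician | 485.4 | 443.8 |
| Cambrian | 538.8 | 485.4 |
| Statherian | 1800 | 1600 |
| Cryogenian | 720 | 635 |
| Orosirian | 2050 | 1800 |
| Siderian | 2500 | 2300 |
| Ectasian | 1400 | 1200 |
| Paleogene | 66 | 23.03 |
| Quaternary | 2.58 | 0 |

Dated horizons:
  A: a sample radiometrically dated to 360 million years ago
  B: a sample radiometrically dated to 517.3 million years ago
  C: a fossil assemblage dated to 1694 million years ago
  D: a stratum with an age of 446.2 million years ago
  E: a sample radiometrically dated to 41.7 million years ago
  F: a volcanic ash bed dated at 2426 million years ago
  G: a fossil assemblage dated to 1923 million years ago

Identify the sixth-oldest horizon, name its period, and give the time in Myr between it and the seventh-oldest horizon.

A, in the Devonian; 318.3 million years to E

Sorted oldest-first by Ma: F (2426), G (1923), C (1694), B (517.3), D (446.2), A (360), E (41.7).
The sixth oldest is A at 360 Ma, which lies in 419.2–358.9 Ma: the Devonian.
The seventh oldest is E at 41.7 Ma; separation = |360 − 41.7| = 318.3 Myr.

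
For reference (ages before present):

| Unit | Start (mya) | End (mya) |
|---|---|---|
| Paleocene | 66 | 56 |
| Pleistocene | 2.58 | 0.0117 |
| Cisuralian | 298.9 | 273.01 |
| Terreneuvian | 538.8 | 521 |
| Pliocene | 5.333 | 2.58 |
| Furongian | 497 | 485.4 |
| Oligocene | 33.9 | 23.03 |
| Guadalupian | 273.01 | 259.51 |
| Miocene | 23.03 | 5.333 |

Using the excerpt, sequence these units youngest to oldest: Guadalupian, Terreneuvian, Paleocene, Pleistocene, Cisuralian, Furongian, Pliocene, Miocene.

The oldest of these is Terreneuvian (starts 538.8 Ma) and the youngest is Pleistocene (ends 0.0117 Ma).
In between, by decreasing start age: Furongian (497), Cisuralian (298.9), Guadalupian (273.01), Paleocene (66), Miocene (23.03), Pliocene (5.333).
Listing youngest first means reversing that sequence.

Pleistocene, Pliocene, Miocene, Paleocene, Guadalupian, Cisuralian, Furongian, Terreneuvian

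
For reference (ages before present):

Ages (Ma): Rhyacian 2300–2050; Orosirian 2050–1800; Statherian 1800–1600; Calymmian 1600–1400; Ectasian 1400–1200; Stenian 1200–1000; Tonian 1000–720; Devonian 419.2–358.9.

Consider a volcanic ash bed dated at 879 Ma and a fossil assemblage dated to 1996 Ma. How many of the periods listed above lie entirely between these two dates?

4

The older date is 1996 Ma and the younger is 879 Ma.
Periods with start < 1996 and end > 879 Ma: Statherian (1800–1600), Calymmian (1600–1400), Ectasian (1400–1200), Stenian (1200–1000).
That is 4 complete periods.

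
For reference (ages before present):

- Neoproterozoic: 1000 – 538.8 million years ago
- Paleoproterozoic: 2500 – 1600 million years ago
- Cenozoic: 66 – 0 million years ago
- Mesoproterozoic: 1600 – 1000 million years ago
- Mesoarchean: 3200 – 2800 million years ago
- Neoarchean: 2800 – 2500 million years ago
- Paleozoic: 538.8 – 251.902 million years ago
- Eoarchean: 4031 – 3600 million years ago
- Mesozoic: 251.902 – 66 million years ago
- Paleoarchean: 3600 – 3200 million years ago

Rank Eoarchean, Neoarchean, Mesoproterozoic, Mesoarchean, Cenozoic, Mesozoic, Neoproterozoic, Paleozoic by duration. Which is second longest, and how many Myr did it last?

Start − end for each: Eoarchean 4031 − 3600 = 431; Neoarchean 2800 − 2500 = 300; Mesoproterozoic 1600 − 1000 = 600; Mesoarchean 3200 − 2800 = 400; Cenozoic 66 − 0 = 66; Mesozoic 251.902 − 66 = 185.902; Neoproterozoic 1000 − 538.8 = 461.2; Paleozoic 538.8 − 251.902 = 286.898.
Ranking these from longest: Mesoproterozoic > Neoproterozoic > Eoarchean > Mesoarchean > Neoarchean > Paleozoic > Mesozoic > Cenozoic.
Position 2 in that ranking is Neoproterozoic, which lasted 461.2 Myr.

Neoproterozoic, 461.2 million years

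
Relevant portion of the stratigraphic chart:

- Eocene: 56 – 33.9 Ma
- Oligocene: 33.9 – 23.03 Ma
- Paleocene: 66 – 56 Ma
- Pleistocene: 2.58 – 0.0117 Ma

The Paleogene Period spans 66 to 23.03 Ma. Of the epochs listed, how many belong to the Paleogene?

3

Epochs inside 66–23.03 Ma: Paleocene, Eocene, Oligocene — 3 in total.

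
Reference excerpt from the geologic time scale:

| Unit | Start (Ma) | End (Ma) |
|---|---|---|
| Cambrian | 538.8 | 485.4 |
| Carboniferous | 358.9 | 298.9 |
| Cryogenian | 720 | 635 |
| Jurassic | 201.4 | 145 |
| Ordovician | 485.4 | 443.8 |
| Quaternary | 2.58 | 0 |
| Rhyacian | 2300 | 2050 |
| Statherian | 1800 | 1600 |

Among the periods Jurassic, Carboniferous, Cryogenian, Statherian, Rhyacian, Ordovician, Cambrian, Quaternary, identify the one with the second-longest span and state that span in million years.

Start − end for each: Jurassic 201.4 − 145 = 56.4; Carboniferous 358.9 − 298.9 = 60; Cryogenian 720 − 635 = 85; Statherian 1800 − 1600 = 200; Rhyacian 2300 − 2050 = 250; Ordovician 485.4 − 443.8 = 41.6; Cambrian 538.8 − 485.4 = 53.4; Quaternary 2.58 − 0 = 2.58.
Ranking these from longest: Rhyacian > Statherian > Cryogenian > Carboniferous > Jurassic > Cambrian > Ordovician > Quaternary.
Position 2 in that ranking is Statherian, which lasted 200 Myr.

Statherian, 200 million years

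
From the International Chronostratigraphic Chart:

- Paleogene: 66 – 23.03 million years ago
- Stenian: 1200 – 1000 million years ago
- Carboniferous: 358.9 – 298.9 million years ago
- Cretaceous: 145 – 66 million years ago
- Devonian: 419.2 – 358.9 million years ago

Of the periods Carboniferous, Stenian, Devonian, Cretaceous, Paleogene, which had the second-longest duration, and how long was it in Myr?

Cretaceous, 79 million years

Durations: Carboniferous 60; Stenian 200; Devonian 60.3; Cretaceous 79; Paleogene 42.97 Myr.
Sorted longest-first: Stenian (200), Cretaceous (79), Devonian (60.3), Carboniferous (60), Paleogene (42.97).
The second longest is Cretaceous at 79 Myr.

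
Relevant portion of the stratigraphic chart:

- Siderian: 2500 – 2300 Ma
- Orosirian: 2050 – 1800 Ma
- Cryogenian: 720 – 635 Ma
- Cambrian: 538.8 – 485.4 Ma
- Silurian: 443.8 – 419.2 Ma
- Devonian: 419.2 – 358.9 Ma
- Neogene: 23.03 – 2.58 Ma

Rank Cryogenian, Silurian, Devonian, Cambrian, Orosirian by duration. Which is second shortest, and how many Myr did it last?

Cambrian, 53.4 million years

Durations: Cryogenian 85; Silurian 24.6; Devonian 60.3; Cambrian 53.4; Orosirian 250 Myr.
Sorted shortest-first: Silurian (24.6), Cambrian (53.4), Devonian (60.3), Cryogenian (85), Orosirian (250).
The second shortest is Cambrian at 53.4 Myr.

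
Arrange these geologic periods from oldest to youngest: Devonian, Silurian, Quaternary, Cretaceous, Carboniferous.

Era membership (oldest first within each) — Paleozoic: Silurian, Devonian, Carboniferous; Mesozoic: Cretaceous; Cenozoic: Quaternary. Paleozoic precedes Mesozoic, which precedes Cenozoic. Concatenating the groups in that era order gives oldest to youngest directly.

Silurian, then Devonian, then Carboniferous, then Cretaceous, then Quaternary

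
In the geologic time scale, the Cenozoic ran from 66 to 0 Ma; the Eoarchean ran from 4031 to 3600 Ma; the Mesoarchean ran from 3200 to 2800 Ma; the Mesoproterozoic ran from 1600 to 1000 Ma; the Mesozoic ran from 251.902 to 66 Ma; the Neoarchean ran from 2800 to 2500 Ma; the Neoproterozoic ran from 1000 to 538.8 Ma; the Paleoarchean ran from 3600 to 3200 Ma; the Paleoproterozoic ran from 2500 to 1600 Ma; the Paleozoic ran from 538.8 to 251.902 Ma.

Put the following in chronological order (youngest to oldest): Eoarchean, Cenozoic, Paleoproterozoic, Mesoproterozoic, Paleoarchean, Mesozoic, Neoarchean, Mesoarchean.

Cenozoic, then Mesozoic, then Mesoproterozoic, then Paleoproterozoic, then Neoarchean, then Mesoarchean, then Paleoarchean, then Eoarchean

Sorting by start age (ascending Ma, since larger Ma = older): Cenozoic start 66, Mesozoic start 251.902, Mesoproterozoic start 1600, Paleoproterozoic start 2500, Neoarchean start 2800, Mesoarchean start 3200, Paleoarchean start 3600, Eoarchean start 4031.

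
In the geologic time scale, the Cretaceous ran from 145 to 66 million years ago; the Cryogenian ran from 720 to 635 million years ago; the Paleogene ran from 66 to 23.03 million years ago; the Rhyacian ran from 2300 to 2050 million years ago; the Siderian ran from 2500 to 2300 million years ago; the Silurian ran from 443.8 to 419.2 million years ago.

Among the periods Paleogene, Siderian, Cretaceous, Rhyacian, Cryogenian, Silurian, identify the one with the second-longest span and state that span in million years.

Siderian, 200 million years

Start − end for each: Paleogene 66 − 23.03 = 42.97; Siderian 2500 − 2300 = 200; Cretaceous 145 − 66 = 79; Rhyacian 2300 − 2050 = 250; Cryogenian 720 − 635 = 85; Silurian 443.8 − 419.2 = 24.6.
Ranking these from longest: Rhyacian > Siderian > Cryogenian > Cretaceous > Paleogene > Silurian.
Position 2 in that ranking is Siderian, which lasted 200 Myr.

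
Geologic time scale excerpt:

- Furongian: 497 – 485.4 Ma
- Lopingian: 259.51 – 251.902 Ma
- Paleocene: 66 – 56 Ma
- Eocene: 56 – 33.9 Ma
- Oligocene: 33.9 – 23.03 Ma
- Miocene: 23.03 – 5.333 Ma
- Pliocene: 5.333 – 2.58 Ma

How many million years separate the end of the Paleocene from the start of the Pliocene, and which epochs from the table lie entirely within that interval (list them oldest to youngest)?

End of Paleocene = 56 Ma; start of Pliocene = 5.333 Ma.
Gap = 56 − 5.333 = 50.667 Myr.
Epochs wholly inside 56–5.333 Ma: Eocene (56–33.9), Oligocene (33.9–23.03), Miocene (23.03–5.333).

50.667 million years; Eocene, Oligocene, Miocene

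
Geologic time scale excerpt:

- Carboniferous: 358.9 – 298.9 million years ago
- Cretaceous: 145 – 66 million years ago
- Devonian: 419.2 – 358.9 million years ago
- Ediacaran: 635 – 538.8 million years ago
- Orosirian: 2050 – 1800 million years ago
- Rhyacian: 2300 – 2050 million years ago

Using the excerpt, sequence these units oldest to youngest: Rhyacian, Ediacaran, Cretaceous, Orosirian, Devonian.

The oldest of these is Rhyacian (starts 2300 Ma) and the youngest is Cretaceous (ends 66 Ma).
In between, by decreasing start age: Orosirian (2050), Ediacaran (635), Devonian (419.2).

Rhyacian → Orosirian → Ediacaran → Devonian → Cretaceous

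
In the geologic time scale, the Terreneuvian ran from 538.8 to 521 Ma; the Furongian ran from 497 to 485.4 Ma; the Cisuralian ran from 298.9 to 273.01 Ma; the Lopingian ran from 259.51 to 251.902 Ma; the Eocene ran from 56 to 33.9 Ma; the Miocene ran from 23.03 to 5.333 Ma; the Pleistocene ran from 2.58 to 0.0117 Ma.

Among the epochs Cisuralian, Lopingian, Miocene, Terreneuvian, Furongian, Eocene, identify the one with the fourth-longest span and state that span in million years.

Start − end for each: Cisuralian 298.9 − 273.01 = 25.89; Lopingian 259.51 − 251.902 = 7.608; Miocene 23.03 − 5.333 = 17.697; Terreneuvian 538.8 − 521 = 17.8; Furongian 497 − 485.4 = 11.6; Eocene 56 − 33.9 = 22.1.
Ranking these from longest: Cisuralian > Eocene > Terreneuvian > Miocene > Furongian > Lopingian.
Position 4 in that ranking is Miocene, which lasted 17.697 Myr.

Miocene, 17.697 million years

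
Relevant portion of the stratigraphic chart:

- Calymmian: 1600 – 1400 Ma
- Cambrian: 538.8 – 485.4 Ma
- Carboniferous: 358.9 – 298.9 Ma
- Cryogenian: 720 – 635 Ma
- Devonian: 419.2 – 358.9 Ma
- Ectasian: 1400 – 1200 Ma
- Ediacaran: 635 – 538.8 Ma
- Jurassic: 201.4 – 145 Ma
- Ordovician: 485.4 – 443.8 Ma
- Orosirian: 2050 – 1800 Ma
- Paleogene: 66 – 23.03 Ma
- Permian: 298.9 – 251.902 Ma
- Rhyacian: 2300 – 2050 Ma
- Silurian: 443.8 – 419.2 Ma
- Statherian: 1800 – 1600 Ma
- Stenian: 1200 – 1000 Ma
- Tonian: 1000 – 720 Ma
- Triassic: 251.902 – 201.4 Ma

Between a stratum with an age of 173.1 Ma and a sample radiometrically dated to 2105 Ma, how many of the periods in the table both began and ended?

2105 Ma sits inside the Rhyacian (2300–2050) and 173.1 Ma inside the Jurassic (201.4–145); neither of those is wholly between the two dates.
The listed periods lying completely between them are Orosirian, Statherian, Calymmian, Ectasian, Stenian, Tonian, Cryogenian, Ediacaran, Cambrian, Ordovician, Silurian, Devonian, Carboniferous, Permian, Triassic — 15 in all.

15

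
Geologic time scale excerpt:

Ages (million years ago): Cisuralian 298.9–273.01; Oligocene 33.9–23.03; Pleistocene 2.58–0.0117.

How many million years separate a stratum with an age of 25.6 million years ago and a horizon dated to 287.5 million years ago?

261.9 million years

287.5 − 25.6 = 261.9 million years.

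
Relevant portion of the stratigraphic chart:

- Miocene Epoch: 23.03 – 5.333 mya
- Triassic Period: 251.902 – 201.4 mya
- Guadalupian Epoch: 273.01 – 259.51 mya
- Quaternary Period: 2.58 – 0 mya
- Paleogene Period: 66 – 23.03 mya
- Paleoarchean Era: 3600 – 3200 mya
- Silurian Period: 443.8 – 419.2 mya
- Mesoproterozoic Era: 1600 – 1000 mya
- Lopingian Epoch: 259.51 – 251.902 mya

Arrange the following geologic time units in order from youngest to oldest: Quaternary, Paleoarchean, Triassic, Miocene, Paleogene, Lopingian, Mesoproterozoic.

The oldest of these is Paleoarchean (starts 3600 Ma) and the youngest is Quaternary (ends 0 Ma).
In between, by decreasing start age: Mesoproterozoic (1600), Lopingian (259.51), Triassic (251.902), Paleogene (66), Miocene (23.03).
Listing youngest first means reversing that sequence.

Quaternary → Miocene → Paleogene → Triassic → Lopingian → Mesoproterozoic → Paleoarchean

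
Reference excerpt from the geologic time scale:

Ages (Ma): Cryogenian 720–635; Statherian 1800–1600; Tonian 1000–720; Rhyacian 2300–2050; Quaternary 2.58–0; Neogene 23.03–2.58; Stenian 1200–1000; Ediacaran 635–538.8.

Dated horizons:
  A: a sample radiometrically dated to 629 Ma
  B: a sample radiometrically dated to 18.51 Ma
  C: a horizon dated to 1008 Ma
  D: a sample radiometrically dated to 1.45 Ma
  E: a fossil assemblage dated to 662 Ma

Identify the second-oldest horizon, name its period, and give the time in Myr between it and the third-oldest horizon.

E, in the Cryogenian; 33 million years to A

Sorted oldest-first by Ma: C (1008), E (662), A (629), B (18.51), D (1.45).
The second oldest is E at 662 Ma, which lies in 720–635 Ma: the Cryogenian.
The third oldest is A at 629 Ma; separation = |662 − 629| = 33 Myr.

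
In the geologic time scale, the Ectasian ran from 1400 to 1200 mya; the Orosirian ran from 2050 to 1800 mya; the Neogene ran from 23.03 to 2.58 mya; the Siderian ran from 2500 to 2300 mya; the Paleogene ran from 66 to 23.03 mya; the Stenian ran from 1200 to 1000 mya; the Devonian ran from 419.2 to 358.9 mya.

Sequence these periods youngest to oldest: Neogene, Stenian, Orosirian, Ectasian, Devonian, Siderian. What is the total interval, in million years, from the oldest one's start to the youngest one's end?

Neogene → Devonian → Stenian → Ectasian → Orosirian → Siderian; total span 2497.42 Myr

From the excerpt: Neogene 23.03–2.58; Stenian 1200–1000; Orosirian 2050–1800; Ectasian 1400–1200; Devonian 419.2–358.9; Siderian 2500–2300 (Ma).
Larger Ma is earlier, so the oldest is Siderian and the youngest is Neogene; youngest to oldest: Neogene, Devonian, Stenian, Ectasian, Orosirian, Siderian.
Oldest start 2500 minus youngest end 2.58 gives 2497.42 Myr overall.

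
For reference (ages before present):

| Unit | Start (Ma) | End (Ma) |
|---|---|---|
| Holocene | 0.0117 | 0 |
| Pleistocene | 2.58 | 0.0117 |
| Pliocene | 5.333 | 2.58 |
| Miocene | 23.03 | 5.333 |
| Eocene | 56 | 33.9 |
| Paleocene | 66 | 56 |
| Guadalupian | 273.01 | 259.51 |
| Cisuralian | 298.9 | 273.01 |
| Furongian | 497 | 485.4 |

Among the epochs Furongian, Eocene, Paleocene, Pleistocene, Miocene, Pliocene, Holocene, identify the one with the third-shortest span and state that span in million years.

Pliocene, 2.753 million years

Start − end for each: Furongian 497 − 485.4 = 11.6; Eocene 56 − 33.9 = 22.1; Paleocene 66 − 56 = 10; Pleistocene 2.58 − 0.0117 = 2.5683; Miocene 23.03 − 5.333 = 17.697; Pliocene 5.333 − 2.58 = 2.753; Holocene 0.0117 − 0 = 0.0117.
Ranking these from shortest: Holocene < Pleistocene < Pliocene < Paleocene < Furongian < Miocene < Eocene.
Position 3 in that ranking is Pliocene, which lasted 2.753 Myr.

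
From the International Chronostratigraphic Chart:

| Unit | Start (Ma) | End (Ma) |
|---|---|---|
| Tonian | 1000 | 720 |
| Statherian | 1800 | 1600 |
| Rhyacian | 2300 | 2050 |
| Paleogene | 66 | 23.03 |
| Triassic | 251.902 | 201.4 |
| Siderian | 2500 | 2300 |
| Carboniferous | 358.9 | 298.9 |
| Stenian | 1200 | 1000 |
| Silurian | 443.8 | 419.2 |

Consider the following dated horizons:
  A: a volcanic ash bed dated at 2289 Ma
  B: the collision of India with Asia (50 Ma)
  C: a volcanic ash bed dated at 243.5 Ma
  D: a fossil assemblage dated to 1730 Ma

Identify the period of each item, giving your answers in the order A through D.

Match each age against the start–end ranges in the excerpt: A = 2289 Ma → Rhyacian (2300–2050); B = 50 Ma → Paleogene (66–23.03); C = 243.5 Ma → Triassic (251.902–201.4); D = 1730 Ma → Statherian (1800–1600).

A — Rhyacian; B — Paleogene; C — Triassic; D — Statherian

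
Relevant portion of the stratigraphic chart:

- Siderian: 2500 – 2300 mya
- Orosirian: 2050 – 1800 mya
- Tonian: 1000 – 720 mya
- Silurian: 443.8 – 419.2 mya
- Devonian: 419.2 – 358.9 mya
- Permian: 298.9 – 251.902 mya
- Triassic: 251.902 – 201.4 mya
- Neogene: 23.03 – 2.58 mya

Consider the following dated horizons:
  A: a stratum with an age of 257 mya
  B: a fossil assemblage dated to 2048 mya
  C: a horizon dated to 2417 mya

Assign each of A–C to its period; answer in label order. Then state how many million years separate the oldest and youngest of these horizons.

A — Permian; B — Orosirian; C — Siderian; span 2160 million years

A: 257 Ma lies in 298.9–251.902 Ma, so Permian.
B: 2048 Ma lies in 2050–1800 Ma, so Orosirian.
C: 2417 Ma lies in 2500–2300 Ma, so Siderian.
Oldest = 2417 Ma, youngest = 257 Ma → span 2160 Myr.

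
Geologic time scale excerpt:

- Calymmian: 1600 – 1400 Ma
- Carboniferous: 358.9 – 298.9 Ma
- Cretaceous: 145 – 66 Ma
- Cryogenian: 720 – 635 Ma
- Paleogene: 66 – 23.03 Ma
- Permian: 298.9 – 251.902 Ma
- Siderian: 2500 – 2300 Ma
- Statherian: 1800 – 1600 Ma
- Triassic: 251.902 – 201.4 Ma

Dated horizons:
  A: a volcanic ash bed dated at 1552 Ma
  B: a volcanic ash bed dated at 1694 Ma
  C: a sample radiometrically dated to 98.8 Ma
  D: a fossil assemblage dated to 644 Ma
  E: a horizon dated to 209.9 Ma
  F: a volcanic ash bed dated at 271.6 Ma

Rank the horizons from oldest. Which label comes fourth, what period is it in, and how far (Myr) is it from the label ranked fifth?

Larger Ma means older, so oldest first: B 1694 > A 1552 > D 644 > F 271.6 > E 209.9 > C 98.8.
Counting 4 along gives F (271.6 Ma); the excerpt puts that inside the Permian, 298.9–251.902 Ma.
Next in line is E (209.9 Ma), and 271.6 − 209.9 = 61.7 Myr.

F, in the Permian; 61.7 million years to E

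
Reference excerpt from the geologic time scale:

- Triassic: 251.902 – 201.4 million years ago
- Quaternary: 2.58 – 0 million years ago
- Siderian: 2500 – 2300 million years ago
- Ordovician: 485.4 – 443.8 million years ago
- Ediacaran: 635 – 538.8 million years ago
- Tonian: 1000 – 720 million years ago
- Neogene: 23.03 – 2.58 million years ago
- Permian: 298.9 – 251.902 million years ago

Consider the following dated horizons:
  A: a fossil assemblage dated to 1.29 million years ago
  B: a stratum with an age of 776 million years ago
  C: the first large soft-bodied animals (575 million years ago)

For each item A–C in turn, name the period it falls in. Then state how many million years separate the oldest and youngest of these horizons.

A — Quaternary; B — Tonian; C — Ediacaran; span 774.71 million years

Match each age against the start–end ranges in the excerpt: A = 1.29 Ma → Quaternary (2.58–0); B = 776 Ma → Tonian (1000–720); C = 575 Ma → Ediacaran (635–538.8).
The largest age is 776 Ma and the smallest is 1.29 Ma; their difference is 774.71 Myr.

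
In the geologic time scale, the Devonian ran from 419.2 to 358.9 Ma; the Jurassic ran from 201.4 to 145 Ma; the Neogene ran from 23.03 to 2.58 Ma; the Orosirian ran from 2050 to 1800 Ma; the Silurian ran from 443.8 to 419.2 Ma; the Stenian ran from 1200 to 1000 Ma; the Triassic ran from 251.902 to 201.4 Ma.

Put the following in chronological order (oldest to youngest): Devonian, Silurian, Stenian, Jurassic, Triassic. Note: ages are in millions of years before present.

Stenian, Silurian, Devonian, Triassic, Jurassic

Read off each span (Ma): Devonian 419.2–358.9; Silurian 443.8–419.2; Stenian 1200–1000; Jurassic 201.4–145; Triassic 251.902–201.4.
Larger Ma is older, so oldest→youngest is Stenian, Silurian, Devonian, Triassic, Jurassic.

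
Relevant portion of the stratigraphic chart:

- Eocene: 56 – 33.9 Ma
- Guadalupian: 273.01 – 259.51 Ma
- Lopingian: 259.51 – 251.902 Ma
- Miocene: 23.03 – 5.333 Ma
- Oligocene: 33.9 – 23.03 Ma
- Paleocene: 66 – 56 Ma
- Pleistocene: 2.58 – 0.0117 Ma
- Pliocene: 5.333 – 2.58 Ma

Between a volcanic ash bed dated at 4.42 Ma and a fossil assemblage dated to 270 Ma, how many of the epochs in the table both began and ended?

270 Ma sits inside the Guadalupian (273.01–259.51) and 4.42 Ma inside the Pliocene (5.333–2.58); neither of those is wholly between the two dates.
The listed epochs lying completely between them are Lopingian, Paleocene, Eocene, Oligocene, Miocene — 5 in all.

5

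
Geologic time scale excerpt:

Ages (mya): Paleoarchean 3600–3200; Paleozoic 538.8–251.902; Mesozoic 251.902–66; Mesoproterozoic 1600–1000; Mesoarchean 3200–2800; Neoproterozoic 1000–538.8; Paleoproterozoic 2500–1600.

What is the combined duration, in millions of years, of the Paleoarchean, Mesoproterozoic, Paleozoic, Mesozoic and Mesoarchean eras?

Duration is start − end for each: (3600 − 3200) + (1600 − 1000) + (538.8 − 251.902) + (251.902 − 66) + (3200 − 2800).
That is 400 + 600 + 286.898 + 185.902 + 400, which totals 1872.8 million years.

1872.8 million years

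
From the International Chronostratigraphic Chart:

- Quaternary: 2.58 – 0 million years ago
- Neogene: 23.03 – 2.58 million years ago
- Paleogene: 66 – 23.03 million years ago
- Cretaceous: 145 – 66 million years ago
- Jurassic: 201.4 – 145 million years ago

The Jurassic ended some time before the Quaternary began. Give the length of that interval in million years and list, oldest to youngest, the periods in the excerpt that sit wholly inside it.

The Jurassic closes at 145 Ma and the Quaternary opens at 2.58 Ma, so the interval is 145 − 2.58 = 142.42 Myr.
A period fits inside if it starts at or after 145 Ma and ends at or before 2.58 Ma; oldest first that gives Cretaceous, Paleogene, Neogene.

142.42 million years; Cretaceous, Paleogene, Neogene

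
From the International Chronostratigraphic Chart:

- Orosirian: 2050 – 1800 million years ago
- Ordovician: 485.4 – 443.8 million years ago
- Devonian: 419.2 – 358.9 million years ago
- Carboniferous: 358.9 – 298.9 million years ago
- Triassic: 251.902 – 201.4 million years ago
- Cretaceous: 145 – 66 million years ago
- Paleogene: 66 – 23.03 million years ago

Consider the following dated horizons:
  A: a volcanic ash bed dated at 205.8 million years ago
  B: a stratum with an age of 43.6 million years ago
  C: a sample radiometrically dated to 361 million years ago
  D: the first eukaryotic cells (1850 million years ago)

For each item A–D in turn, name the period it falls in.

Match each age against the start–end ranges in the excerpt: A = 205.8 Ma → Triassic (251.902–201.4); B = 43.6 Ma → Paleogene (66–23.03); C = 361 Ma → Devonian (419.2–358.9); D = 1850 Ma → Orosirian (2050–1800).

A — Triassic; B — Paleogene; C — Devonian; D — Orosirian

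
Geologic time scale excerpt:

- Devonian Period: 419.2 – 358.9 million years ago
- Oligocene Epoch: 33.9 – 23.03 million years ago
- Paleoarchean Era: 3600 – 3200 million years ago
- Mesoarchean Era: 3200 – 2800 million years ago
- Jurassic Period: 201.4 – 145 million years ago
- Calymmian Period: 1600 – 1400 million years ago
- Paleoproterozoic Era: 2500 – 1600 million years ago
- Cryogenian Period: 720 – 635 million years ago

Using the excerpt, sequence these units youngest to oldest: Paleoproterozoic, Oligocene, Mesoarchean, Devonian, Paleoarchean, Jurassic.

Oligocene, Jurassic, Devonian, Paleoproterozoic, Mesoarchean, Paleoarchean

Read off each span (Ma): Paleoproterozoic 2500–1600; Oligocene 33.9–23.03; Mesoarchean 3200–2800; Devonian 419.2–358.9; Paleoarchean 3600–3200; Jurassic 201.4–145.
Larger Ma is older, so oldest→youngest is Paleoarchean, Mesoarchean, Paleoproterozoic, Devonian, Jurassic, Oligocene; reverse it for youngest→oldest.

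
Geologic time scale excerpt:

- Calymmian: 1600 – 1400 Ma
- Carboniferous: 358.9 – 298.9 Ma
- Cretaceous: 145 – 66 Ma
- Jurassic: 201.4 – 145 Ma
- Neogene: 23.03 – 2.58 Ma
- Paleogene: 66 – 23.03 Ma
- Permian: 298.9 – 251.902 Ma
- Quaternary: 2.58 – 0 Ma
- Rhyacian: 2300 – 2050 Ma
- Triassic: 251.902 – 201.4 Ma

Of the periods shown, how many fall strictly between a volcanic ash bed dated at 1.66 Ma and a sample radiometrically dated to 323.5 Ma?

The older date is 323.5 Ma and the younger is 1.66 Ma.
Periods with start < 323.5 and end > 1.66 Ma: Permian (298.9–251.902), Triassic (251.902–201.4), Jurassic (201.4–145), Cretaceous (145–66), Paleogene (66–23.03), Neogene (23.03–2.58).
That is 6 complete periods.

6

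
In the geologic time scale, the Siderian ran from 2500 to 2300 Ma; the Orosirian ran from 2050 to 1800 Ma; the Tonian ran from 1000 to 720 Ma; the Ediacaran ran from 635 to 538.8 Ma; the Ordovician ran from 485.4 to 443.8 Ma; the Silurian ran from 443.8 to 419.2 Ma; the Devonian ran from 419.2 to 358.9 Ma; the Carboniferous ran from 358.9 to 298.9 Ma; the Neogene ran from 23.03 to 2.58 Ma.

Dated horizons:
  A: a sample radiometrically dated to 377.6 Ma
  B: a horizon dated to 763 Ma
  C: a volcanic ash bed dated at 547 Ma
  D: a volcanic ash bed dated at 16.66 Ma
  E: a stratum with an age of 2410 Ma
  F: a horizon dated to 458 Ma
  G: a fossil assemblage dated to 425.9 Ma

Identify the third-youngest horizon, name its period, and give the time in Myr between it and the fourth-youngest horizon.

G, in the Silurian; 32.1 million years to F

Smaller Ma means younger, so youngest first: D 16.66 < A 377.6 < G 425.9 < F 458 < C 547 < B 763 < E 2410.
Counting 3 along gives G (425.9 Ma); the excerpt puts that inside the Silurian, 443.8–419.2 Ma.
Next in line is F (458 Ma), and 458 − 425.9 = 32.1 Myr.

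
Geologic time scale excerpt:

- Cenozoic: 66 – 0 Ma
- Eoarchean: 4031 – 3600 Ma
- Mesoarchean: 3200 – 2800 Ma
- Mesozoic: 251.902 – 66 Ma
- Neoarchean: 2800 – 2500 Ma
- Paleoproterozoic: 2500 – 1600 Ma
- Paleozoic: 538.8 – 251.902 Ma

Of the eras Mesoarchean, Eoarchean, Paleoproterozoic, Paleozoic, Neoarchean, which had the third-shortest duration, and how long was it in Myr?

Durations: Mesoarchean 400; Eoarchean 431; Paleoproterozoic 900; Paleozoic 286.898; Neoarchean 300 Myr.
Sorted shortest-first: Paleozoic (286.898), Neoarchean (300), Mesoarchean (400), Eoarchean (431), Paleoproterozoic (900).
The third shortest is Mesoarchean at 400 Myr.

Mesoarchean, 400 million years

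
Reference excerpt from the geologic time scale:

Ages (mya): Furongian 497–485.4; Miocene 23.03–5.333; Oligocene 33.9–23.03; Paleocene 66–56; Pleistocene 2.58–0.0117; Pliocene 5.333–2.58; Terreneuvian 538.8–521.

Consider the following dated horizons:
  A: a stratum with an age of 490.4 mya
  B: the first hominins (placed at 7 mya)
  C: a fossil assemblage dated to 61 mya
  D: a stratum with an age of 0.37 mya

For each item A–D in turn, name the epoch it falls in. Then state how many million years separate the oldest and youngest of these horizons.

A — Furongian; B — Miocene; C — Paleocene; D — Pleistocene; span 490.03 million years

A: 490.4 Ma lies in 497–485.4 Ma, so Furongian.
B: 7 Ma lies in 23.03–5.333 Ma, so Miocene.
C: 61 Ma lies in 66–56 Ma, so Paleocene.
D: 0.37 Ma lies in 2.58–0.0117 Ma, so Pleistocene.
Oldest = 490.4 Ma, youngest = 0.37 Ma → span 490.03 Myr.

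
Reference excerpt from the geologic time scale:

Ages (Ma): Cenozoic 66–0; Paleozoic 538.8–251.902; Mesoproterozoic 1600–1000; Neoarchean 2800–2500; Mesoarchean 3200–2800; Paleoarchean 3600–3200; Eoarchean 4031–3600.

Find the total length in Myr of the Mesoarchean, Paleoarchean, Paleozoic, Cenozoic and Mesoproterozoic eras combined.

1752.898 million years

Each duration: Mesoarchean = 400; Paleoarchean = 400; Paleozoic = 286.898; Cenozoic = 66; Mesoproterozoic = 600.
Sum: 400 + 400 + 286.898 + 66 + 600 = 1752.898 Myr.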